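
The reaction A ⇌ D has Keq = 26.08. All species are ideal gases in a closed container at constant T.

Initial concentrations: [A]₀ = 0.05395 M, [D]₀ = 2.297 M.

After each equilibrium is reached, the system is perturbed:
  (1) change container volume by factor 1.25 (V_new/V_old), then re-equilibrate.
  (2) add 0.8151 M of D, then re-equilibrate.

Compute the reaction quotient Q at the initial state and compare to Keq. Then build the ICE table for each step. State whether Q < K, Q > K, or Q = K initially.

Q₀ = 42.58 vs Keq = 26.08 ⇒ Q>K, reverse
Step 1:
                  A         D
  I         0.05395     2.297
  C         0.03286  -0.03286
  E         0.08681     2.264
  solve Keq expr → x = -0.03286; check Q = 26.08
Then change container volume by factor 1.25 (V_new/V_old).
Step 2:
                  A         D
  I         0.06945     1.811
  C               0         0
  E         0.06945     1.811
  solve Keq expr → x = 0; check Q = 26.08
Then add 0.8151 M of D.
Step 3:
                  A         D
  I         0.06945     2.626
  C          0.0301   -0.0301
  E         0.09955     2.596
  solve Keq expr → x = -0.0301; check Q = 26.08

Q₀ = 42.58; Q > K (proceeds reverse)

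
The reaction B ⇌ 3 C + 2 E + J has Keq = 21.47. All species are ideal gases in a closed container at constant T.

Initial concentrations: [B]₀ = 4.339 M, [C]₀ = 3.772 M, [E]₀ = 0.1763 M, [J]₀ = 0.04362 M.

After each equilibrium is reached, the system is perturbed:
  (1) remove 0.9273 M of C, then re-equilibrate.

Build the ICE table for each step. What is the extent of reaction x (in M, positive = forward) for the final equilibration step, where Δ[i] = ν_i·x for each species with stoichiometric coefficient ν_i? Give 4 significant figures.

x = 0.07849 M

Q₀ = 0.01677 vs Keq = 21.47 ⇒ Q<K, forward
Step 1:
                   B          C          E          J
  init         4.339      3.772     0.1763    0.04362
  Δ          -0.4608      1.382     0.9216     0.4608
  eq           3.878      5.154      1.098     0.5044
  solve Keq expr → x = 0.4608; check Q = 21.47
Then remove 0.9273 M of C.
Step 2:
                   B          C          E          J
  init         3.878      4.227      1.098     0.5044
  Δ         -0.07849     0.2355      0.157    0.07849
  eq             3.8      4.463      1.255     0.5829
  solve Keq expr → x = 0.07849; check Q = 21.47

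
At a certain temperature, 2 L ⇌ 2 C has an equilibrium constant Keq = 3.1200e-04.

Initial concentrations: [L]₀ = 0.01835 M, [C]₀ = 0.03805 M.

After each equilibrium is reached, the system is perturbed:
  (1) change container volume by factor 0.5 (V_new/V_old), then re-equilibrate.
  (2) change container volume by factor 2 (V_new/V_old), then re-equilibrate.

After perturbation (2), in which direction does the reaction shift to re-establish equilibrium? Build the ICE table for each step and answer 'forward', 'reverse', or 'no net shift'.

Q₀ = 4.3 vs Keq = 3.1200e-04 ⇒ Q>K, reverse
Step 1:
                   L          C
  Initial    0.01835    0.03805
  Change     0.03707   -0.03707
  Equil      0.05542 9.7893e-04
  solve Keq expr → x = -0.01854; check Q = 3.1200e-04
Then change container volume by factor 0.5 (V_new/V_old).
Step 2:
                   L          C
  Initial     0.1108   0.001958
  Change           0          0
  Equil       0.1108   0.001958
  solve Keq expr → x = 0; check Q = 3.1200e-04
Then change container volume by factor 2 (V_new/V_old).
Step 3:
                   L          C
  Initial    0.05542 9.7893e-04
  Change           0          0
  Equil      0.05542 9.7893e-04
  solve Keq expr → x = 0; check Q = 3.1200e-04

Direction: no net shift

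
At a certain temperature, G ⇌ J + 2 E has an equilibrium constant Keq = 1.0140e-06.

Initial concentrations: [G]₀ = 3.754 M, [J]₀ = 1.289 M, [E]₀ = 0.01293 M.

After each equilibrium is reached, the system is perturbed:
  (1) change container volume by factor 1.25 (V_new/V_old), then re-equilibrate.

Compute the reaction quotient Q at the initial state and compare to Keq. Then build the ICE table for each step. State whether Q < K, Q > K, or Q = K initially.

Q₀ = 5.7406e-05; Q > K (proceeds reverse)

Q₀ = 5.7406e-05 vs Keq = 1.0140e-06 ⇒ Q>K, reverse
Step 1:
                   G          J          E
  Initial      3.754      1.289    0.01293
  Change    0.005603  -0.005603   -0.01121
  Equil         3.76      1.283   0.001723
  solve Keq expr → x = -0.005603; check Q = 1.0140e-06
Then change container volume by factor 1.25 (V_new/V_old).
Step 2:
                   G          J          E
  Initial      3.008      1.027   0.001379
  Change  -1.7225e-04 1.7225e-04 3.4450e-04
  Equil        3.008      1.027   0.001723
  solve Keq expr → x = 1.7225e-04; check Q = 1.0140e-06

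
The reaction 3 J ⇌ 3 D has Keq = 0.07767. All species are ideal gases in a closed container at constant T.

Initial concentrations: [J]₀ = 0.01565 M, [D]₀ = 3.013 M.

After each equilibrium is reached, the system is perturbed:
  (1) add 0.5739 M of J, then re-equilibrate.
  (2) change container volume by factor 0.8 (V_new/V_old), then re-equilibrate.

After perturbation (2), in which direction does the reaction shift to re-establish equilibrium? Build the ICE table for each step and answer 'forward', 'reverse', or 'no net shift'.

Direction: no net shift

Q₀ = 7.1360e+06 vs Keq = 0.07767 ⇒ Q>K, reverse
Step 1:
                    J           D
  Initial     0.01565       3.013
  Change        2.107      -2.107
  Equil         2.123      0.9058
  solve Keq expr → x = -0.7024; check Q = 0.07767
Then add 0.5739 M of J.
Step 2:
                    J           D
  Initial       2.697      0.9058
  Change      -0.1716      0.1716
  Equil         2.525       1.077
  solve Keq expr → x = 0.05721; check Q = 0.07767
Then change container volume by factor 0.8 (V_new/V_old).
Step 3:
                    J           D
  Initial       3.156       1.347
  Change            0           0
  Equil         3.156       1.347
  solve Keq expr → x = 0; check Q = 0.07767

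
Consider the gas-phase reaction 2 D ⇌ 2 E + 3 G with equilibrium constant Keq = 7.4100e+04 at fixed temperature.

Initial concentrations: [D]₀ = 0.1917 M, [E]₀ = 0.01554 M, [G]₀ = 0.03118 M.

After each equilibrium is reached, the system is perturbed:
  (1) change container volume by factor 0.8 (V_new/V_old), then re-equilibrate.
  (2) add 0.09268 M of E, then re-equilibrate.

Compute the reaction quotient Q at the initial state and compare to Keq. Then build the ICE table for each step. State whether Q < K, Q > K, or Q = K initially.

Q₀ = 1.9920e-07 vs Keq = 7.4100e+04 ⇒ Q<K, forward
Step 1:
                   D          E          G
  I           0.1917    0.01554    0.03118
  C          -0.1916     0.1916     0.2873
  E       1.3677e-04     0.2071     0.3185
  solve Keq expr → x = 0.09578; check Q = 7.4100e+04
Then change container volume by factor 0.8 (V_new/V_old).
Step 2:
                   D          E          G
  I       1.7096e-04     0.2589     0.3982
  C       6.7811e-05 -6.7811e-05 -1.0172e-04
  E       2.3877e-04     0.2588     0.3981
  solve Keq expr → x = -3.3906e-05; check Q = 7.4100e+04
Then add 0.09268 M of E.
Step 3:
                   D          E          G
  I       2.3877e-04     0.3515     0.3981
  C       8.5270e-05 -8.5270e-05 -1.2790e-04
  E       3.2404e-04     0.3514     0.3979
  solve Keq expr → x = -4.2635e-05; check Q = 7.4100e+04

Q₀ = 1.9920e-07; Q < K (proceeds forward)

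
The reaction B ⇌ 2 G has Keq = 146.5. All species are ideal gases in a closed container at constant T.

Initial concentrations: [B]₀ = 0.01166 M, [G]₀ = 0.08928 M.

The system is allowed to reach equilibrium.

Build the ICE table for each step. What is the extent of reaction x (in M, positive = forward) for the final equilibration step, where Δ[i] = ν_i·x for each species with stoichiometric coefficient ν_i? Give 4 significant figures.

Q₀ = 0.6836 vs Keq = 146.5 ⇒ Q<K, forward
Step 1:
                    B           G
  init        0.01166     0.08928
  Δ          -0.01157     0.02315
  eq       8.6279e-05      0.1124
  solve Keq expr → x = 0.01157; check Q = 146.5

x = 0.01157 M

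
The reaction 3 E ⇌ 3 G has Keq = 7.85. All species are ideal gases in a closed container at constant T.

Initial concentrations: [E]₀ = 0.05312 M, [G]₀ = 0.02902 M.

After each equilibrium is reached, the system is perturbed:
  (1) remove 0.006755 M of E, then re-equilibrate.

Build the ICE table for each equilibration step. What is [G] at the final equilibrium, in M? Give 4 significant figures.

[G]_eq = 0.05015 M

Q₀ = 0.163 vs Keq = 7.85 ⇒ Q<K, forward
Step 1:
                    E           G
  I           0.05312     0.02902
  C          -0.02562     0.02562
  E            0.0275     0.05464
  solve Keq expr → x = 0.008542; check Q = 7.85
Then remove 0.006755 M of E.
Step 2:
                    E           G
  I           0.02074     0.05464
  C          0.004494   -0.004494
  E           0.02523     0.05015
  solve Keq expr → x = -0.001498; check Q = 7.85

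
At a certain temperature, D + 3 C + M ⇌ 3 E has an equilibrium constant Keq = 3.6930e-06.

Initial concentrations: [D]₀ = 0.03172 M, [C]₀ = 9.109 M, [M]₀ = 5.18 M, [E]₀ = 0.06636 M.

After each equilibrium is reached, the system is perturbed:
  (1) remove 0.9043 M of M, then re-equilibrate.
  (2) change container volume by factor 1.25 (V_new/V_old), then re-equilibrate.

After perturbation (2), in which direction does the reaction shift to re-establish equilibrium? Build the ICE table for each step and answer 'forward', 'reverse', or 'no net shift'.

Direction: reverse

Q₀ = 2.3531e-06 vs Keq = 3.6930e-06 ⇒ Q<K, forward
Step 1:
                   D          C          M          E
  init       0.03172      9.109       5.18    0.06636
  Δ        -0.002783   -0.00835  -0.002783    0.00835
  eq         0.02894      9.101      5.177    0.07471
  solve Keq expr → x = 0.002783; check Q = 3.6930e-06
Then remove 0.9043 M of M.
Step 2:
                   D          C          M          E
  init       0.02894      9.101      4.273    0.07471
  Δ         0.001211   0.003632   0.001211  -0.003632
  eq         0.03015      9.104      4.274    0.07108
  solve Keq expr → x = -0.001211; check Q = 3.6930e-06
Then change container volume by factor 1.25 (V_new/V_old).
Step 3:
                   D          C          M          E
  init       0.02412      7.283      3.419    0.05686
  Δ         0.002134   0.006401   0.002134  -0.006401
  eq         0.02625       7.29      3.421    0.05046
  solve Keq expr → x = -0.002134; check Q = 3.6930e-06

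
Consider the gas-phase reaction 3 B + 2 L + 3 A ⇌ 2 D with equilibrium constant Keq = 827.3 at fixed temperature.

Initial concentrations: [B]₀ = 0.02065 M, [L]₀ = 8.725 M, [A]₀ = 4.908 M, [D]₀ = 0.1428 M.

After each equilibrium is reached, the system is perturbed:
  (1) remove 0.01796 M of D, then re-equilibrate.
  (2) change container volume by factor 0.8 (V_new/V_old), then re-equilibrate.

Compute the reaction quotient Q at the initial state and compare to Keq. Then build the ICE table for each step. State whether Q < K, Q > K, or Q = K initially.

Q₀ = 0.2573 vs Keq = 827.3 ⇒ Q<K, forward
Step 1:
                  B         L         A         D
  Initial   0.02065     8.725     4.908    0.1428
  Change   -0.01916  -0.01277  -0.01916   0.01277
  Equil    0.001489     8.712     4.889    0.1556
  solve Keq expr → x = 0.006387; check Q = 827.3
Then remove 0.01796 M of D.
Step 2:
                  B         L         A         D
  Initial  0.001489     8.712     4.889    0.1376
  Change  -1.1634e-04 -7.7557e-05 -1.1634e-04 7.7557e-05
  Equil    0.001372     8.712     4.889    0.1377
  solve Keq expr → x = 3.8779e-05; check Q = 827.3
Then change container volume by factor 0.8 (V_new/V_old).
Step 3:
                  B         L         A         D
  Initial  0.001715     10.89     6.111    0.1721
  Change  -6.1564e-04 -4.1043e-04 -6.1564e-04 4.1043e-04
  Equil      0.0011     10.89      6.11    0.1725
  solve Keq expr → x = 2.0521e-04; check Q = 827.3

Q₀ = 0.2573; Q < K (proceeds forward)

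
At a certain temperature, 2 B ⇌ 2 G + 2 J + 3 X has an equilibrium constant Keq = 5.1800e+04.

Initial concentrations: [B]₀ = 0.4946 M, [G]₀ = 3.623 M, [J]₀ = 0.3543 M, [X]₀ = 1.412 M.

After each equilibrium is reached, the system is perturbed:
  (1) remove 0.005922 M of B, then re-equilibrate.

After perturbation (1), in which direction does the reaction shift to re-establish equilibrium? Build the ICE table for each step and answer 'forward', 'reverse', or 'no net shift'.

Direction: reverse

Q₀ = 18.96 vs Keq = 5.1800e+04 ⇒ Q<K, forward
Step 1:
                  B         G         J         X
  Initial    0.4946     3.623    0.3543     1.412
  Change    -0.4511    0.4511    0.4511    0.6766
  Equil     0.04352     4.074    0.8054     2.089
  solve Keq expr → x = 0.2255; check Q = 5.1800e+04
Then remove 0.005922 M of B.
Step 2:
                  B         G         J         X
  Initial   0.03759     4.074    0.8054     2.089
  Change    0.00533  -0.00533  -0.00533 -0.007995
  Equil     0.04292     4.069    0.8001     2.081
  solve Keq expr → x = -0.002665; check Q = 5.1800e+04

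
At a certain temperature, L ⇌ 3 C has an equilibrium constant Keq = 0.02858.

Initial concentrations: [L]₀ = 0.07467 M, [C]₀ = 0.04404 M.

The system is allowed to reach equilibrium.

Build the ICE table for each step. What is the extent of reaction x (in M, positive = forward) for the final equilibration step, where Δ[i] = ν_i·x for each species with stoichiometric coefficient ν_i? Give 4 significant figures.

x = 0.02322 M

Q₀ = 0.001144 vs Keq = 0.02858 ⇒ Q<K, forward
Step 1:
                    L           C
  Initial     0.07467     0.04404
  Change     -0.02322     0.06967
  Equil       0.05145      0.1137
  solve Keq expr → x = 0.02322; check Q = 0.02858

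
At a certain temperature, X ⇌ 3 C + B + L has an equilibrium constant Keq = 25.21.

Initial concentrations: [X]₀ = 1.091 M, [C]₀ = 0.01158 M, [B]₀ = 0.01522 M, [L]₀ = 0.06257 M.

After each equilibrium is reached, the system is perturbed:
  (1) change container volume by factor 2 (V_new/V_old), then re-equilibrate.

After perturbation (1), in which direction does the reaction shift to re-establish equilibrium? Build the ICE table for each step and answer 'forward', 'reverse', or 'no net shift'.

Direction: forward

Q₀ = 1.3554e-09 vs Keq = 25.21 ⇒ Q<K, forward
Step 1:
                    X           C           B           L
  Initial       1.091     0.01158     0.01522     0.06257
  Change      -0.7689       2.307      0.7689      0.7689
  Equil        0.3221       2.318      0.7841      0.8314
  solve Keq expr → x = 0.7689; check Q = 25.21
Then change container volume by factor 2 (V_new/V_old).
Step 2:
                    X           C           B           L
  Initial      0.1611       1.159       0.392      0.4157
  Change      -0.1221      0.3664      0.1221      0.1221
  Equil       0.03894       1.525      0.5142      0.5378
  solve Keq expr → x = 0.1221; check Q = 25.21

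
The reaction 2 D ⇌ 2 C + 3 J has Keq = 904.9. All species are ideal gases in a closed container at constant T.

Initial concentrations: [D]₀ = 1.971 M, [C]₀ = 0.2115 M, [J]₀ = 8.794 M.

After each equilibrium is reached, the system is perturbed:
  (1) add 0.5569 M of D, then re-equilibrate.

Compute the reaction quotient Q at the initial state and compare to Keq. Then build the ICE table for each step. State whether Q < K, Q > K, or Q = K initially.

Q₀ = 7.831 vs Keq = 904.9 ⇒ Q<K, forward
Step 1:
                  D         C         J
  Initial     1.971    0.2115     8.794
  Change    -0.8472    0.8472     1.271
  Equil       1.124     1.059     10.06
  solve Keq expr → x = 0.4236; check Q = 904.9
Then add 0.5569 M of D.
Step 2:
                  D         C         J
  Initial     1.681     1.059     10.06
  Change    -0.2349    0.2349    0.3523
  Equil       1.446     1.294     10.42
  solve Keq expr → x = 0.1174; check Q = 904.9

Q₀ = 7.831; Q < K (proceeds forward)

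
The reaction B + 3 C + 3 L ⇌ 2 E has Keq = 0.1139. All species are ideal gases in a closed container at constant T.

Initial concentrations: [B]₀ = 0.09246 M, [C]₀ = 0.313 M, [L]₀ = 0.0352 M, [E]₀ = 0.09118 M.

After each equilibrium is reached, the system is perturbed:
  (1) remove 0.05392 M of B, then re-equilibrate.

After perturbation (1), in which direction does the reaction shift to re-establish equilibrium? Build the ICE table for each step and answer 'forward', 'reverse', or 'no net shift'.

Direction: reverse

Q₀ = 6.7233e+04 vs Keq = 0.1139 ⇒ Q>K, reverse
Step 1:
                  B         C         L         E
  Initial   0.09246     0.313    0.0352   0.09118
  Change    0.04431    0.1329    0.1329  -0.08862
  Equil      0.1368    0.4459    0.1681  0.002562
  solve Keq expr → x = -0.04431; check Q = 0.1139
Then remove 0.05392 M of B.
Step 2:
                  B         C         L         E
  Initial   0.08285    0.4459    0.1681  0.002562
  Change  2.7232e-04 8.1695e-04 8.1695e-04 -5.4464e-04
  Equil     0.08312    0.4467    0.1689  0.002018
  solve Keq expr → x = -2.7232e-04; check Q = 0.1139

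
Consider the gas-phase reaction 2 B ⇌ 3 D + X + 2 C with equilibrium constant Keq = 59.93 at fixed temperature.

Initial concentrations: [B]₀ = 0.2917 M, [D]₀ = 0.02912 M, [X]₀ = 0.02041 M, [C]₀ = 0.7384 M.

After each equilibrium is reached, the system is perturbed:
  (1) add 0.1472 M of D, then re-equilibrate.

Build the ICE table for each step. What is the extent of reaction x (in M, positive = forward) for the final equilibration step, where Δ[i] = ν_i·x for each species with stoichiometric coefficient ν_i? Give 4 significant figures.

Q₀ = 3.2294e-06 vs Keq = 59.93 ⇒ Q<K, forward
Step 1:
                   B          D          X          C
  Initial     0.2917    0.02912    0.02041     0.7384
  Change     -0.2763     0.4144     0.1381     0.2763
  Equil      0.01542     0.4435     0.1586      1.015
  solve Keq expr → x = 0.1381; check Q = 59.93
Then add 0.1472 M of D.
Step 2:
                   B          D          X          C
  Initial    0.01542     0.5907     0.1586      1.015
  Change    0.007207   -0.01081  -0.003604  -0.007207
  Equil      0.02262     0.5799     0.1549      1.007
  solve Keq expr → x = -0.003604; check Q = 59.93

x = -0.003604 M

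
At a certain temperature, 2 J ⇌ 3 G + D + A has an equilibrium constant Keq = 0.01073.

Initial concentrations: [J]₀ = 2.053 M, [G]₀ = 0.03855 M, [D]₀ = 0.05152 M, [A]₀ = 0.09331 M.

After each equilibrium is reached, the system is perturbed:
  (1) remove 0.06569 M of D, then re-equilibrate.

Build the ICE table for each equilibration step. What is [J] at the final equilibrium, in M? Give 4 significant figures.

Q₀ = 6.5343e-08 vs Keq = 0.01073 ⇒ Q<K, forward
Step 1:
                   J          G          D          A
  Initial      2.053    0.03855    0.05152    0.09331
  Change     -0.4366     0.6549     0.2183     0.2183
  Equil        1.616     0.6934     0.2698     0.3116
  solve Keq expr → x = 0.2183; check Q = 0.01073
Then remove 0.06569 M of D.
Step 2:
                   J          G          D          A
  Initial      1.616     0.6934     0.2041     0.3116
  Change    -0.02421    0.03631     0.0121     0.0121
  Equil        1.592     0.7298     0.2162     0.3237
  solve Keq expr → x = 0.0121; check Q = 0.01073

[J]_eq = 1.592 M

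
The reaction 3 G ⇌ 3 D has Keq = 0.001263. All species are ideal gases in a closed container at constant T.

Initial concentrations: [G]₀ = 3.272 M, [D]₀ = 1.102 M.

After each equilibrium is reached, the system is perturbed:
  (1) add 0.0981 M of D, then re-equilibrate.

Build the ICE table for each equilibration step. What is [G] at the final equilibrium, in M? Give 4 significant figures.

Q₀ = 0.0382 vs Keq = 0.001263 ⇒ Q>K, reverse
Step 1:
                   G          D
  Initial      3.272      1.102
  Change      0.6753    -0.6753
  Equil        3.947     0.4267
  solve Keq expr → x = -0.2251; check Q = 0.001263
Then add 0.0981 M of D.
Step 2:
                   G          D
  Initial      3.947     0.5248
  Change     0.08853   -0.08853
  Equil        4.036     0.4363
  solve Keq expr → x = -0.02951; check Q = 0.001263

[G]_eq = 4.036 M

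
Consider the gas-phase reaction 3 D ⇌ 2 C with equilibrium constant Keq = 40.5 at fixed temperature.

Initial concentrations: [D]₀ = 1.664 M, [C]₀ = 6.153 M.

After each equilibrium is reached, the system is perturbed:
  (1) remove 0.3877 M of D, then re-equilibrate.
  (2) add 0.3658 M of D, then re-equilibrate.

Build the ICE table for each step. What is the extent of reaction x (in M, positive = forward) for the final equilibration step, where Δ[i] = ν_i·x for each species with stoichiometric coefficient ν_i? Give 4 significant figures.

x = 0.114 M

Q₀ = 8.217 vs Keq = 40.5 ⇒ Q<K, forward
Step 1:
                  D         C
  init        1.664     6.153
  Δ         -0.6414    0.4276
  eq          1.023     6.581
  solve Keq expr → x = 0.2138; check Q = 40.5
Then remove 0.3877 M of D.
Step 2:
                  D         C
  init       0.6349     6.581
  Δ          0.3625   -0.2417
  eq         0.9974     6.339
  solve Keq expr → x = -0.1208; check Q = 40.5
Then add 0.3658 M of D.
Step 3:
                  D         C
  init        1.363     6.339
  Δ          -0.342     0.228
  eq          1.021     6.567
  solve Keq expr → x = 0.114; check Q = 40.5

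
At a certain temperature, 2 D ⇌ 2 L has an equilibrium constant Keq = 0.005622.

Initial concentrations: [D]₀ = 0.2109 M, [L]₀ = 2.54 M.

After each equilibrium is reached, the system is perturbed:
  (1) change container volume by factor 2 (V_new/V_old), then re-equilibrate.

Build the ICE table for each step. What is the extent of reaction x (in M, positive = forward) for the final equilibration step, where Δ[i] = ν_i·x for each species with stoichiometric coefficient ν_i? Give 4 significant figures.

Q₀ = 145 vs Keq = 0.005622 ⇒ Q>K, reverse
Step 1:
                  D         L
  init       0.2109      2.54
  Δ           2.348    -2.348
  eq          2.559    0.1919
  solve Keq expr → x = -1.174; check Q = 0.005622
Then change container volume by factor 2 (V_new/V_old).
Step 2:
                  D         L
  init         1.28   0.09594
  Δ               0         0
  eq           1.28   0.09594
  solve Keq expr → x = 0; check Q = 0.005622

x = 0 M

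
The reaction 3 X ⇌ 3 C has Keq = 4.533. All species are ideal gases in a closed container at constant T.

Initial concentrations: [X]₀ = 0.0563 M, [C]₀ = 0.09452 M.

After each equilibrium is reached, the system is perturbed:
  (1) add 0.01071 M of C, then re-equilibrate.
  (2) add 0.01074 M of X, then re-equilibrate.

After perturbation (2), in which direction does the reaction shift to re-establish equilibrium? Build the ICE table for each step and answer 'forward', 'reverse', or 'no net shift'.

Direction: forward

Q₀ = 4.732 vs Keq = 4.533 ⇒ Q>K, reverse
Step 1:
                    X           C
  init         0.0563     0.09452
  Δ        5.0625e-04 -5.0625e-04
  eq          0.05681     0.09401
  solve Keq expr → x = -1.6875e-04; check Q = 4.533
Then add 0.01071 M of C.
Step 2:
                    X           C
  init        0.05681      0.1047
  Δ          0.004034   -0.004034
  eq          0.06084      0.1007
  solve Keq expr → x = -0.001345; check Q = 4.533
Then add 0.01074 M of X.
Step 3:
                    X           C
  init        0.07158      0.1007
  Δ         -0.006695    0.006695
  eq          0.06489      0.1074
  solve Keq expr → x = 0.002232; check Q = 4.533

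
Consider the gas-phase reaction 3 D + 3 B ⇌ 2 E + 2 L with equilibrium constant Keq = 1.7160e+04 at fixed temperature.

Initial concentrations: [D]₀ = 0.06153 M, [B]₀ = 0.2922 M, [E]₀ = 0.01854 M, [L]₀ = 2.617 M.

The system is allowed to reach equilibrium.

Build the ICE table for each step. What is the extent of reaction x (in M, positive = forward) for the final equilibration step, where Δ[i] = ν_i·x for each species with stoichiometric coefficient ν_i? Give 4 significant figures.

Q₀ = 405.1 vs Keq = 1.7160e+04 ⇒ Q<K, forward
Step 1:
                    D           B           E           L
  init        0.06153      0.2922     0.01854       2.617
  Δ          -0.02955    -0.02955      0.0197      0.0197
  eq          0.03198      0.2626     0.03824       2.637
  solve Keq expr → x = 0.009851; check Q = 1.7160e+04

x = 0.009851 M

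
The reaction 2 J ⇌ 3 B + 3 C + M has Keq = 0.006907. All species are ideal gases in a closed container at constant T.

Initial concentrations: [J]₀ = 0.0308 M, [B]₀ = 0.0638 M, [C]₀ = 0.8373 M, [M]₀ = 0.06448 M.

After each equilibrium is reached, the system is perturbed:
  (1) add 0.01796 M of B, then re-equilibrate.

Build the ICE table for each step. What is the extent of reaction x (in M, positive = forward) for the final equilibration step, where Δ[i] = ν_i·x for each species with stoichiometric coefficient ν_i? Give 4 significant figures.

x = -0.003035 M

Q₀ = 0.01036 vs Keq = 0.006907 ⇒ Q>K, reverse
Step 1:
                   J          B          C          M
  init        0.0308     0.0638     0.8373    0.06448
  Δ         0.002734  -0.004101  -0.004101  -0.001367
  eq         0.03353     0.0597     0.8332    0.06311
  solve Keq expr → x = -0.001367; check Q = 0.006907
Then add 0.01796 M of B.
Step 2:
                   J          B          C          M
  init       0.03353    0.07766     0.8332    0.06311
  Δ         0.006069  -0.009104  -0.009104  -0.003035
  eq          0.0396    0.06855     0.8241    0.06008
  solve Keq expr → x = -0.003035; check Q = 0.006907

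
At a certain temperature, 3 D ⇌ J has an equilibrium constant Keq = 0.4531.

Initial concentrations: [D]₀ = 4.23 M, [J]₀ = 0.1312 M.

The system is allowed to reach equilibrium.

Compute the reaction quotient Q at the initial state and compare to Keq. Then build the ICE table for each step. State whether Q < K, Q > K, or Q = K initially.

Q₀ = 0.001733 vs Keq = 0.4531 ⇒ Q<K, forward
Step 1:
                  D         J
  init         4.23    0.1312
  Δ          -2.888    0.9628
  eq          1.342     1.094
  solve Keq expr → x = 0.9628; check Q = 0.4531

Q₀ = 0.001733; Q < K (proceeds forward)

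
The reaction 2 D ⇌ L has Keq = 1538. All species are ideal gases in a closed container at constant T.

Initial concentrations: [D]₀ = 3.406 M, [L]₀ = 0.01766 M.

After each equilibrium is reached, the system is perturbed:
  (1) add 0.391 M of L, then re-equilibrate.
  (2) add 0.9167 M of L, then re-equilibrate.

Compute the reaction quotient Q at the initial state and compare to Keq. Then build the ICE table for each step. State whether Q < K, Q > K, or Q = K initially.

Q₀ = 0.001522; Q < K (proceeds forward)

Q₀ = 0.001522 vs Keq = 1538 ⇒ Q<K, forward
Step 1:
                    D           L
  Initial       3.406     0.01766
  Change       -3.373       1.686
  Equil       0.03329       1.704
  solve Keq expr → x = 1.686; check Q = 1538
Then add 0.391 M of L.
Step 2:
                    D           L
  Initial     0.03329       2.095
  Change     0.003606   -0.001803
  Equil       0.03689       2.093
  solve Keq expr → x = -0.001803; check Q = 1538
Then add 0.9167 M of L.
Step 3:
                    D           L
  Initial     0.03689        3.01
  Change      0.00732    -0.00366
  Equil       0.04421       3.006
  solve Keq expr → x = -0.00366; check Q = 1538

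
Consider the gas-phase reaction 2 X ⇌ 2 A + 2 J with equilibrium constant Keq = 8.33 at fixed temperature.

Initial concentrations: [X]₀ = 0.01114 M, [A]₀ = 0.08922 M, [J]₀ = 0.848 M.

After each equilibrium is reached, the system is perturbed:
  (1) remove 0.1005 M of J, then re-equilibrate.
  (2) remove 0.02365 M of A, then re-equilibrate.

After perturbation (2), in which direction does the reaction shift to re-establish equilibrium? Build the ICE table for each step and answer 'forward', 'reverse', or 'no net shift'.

Q₀ = 46.13 vs Keq = 8.33 ⇒ Q>K, reverse
Step 1:
                  X         A         J
  I         0.01114   0.08922     0.848
  C         0.01141  -0.01141  -0.01141
  E         0.02255   0.07781    0.8366
  solve Keq expr → x = -0.005707; check Q = 8.33
Then remove 0.1005 M of J.
Step 2:
                  X         A         J
  I         0.02255   0.07781    0.7361
  C       -0.002112  0.002112  0.002112
  E         0.02044   0.07992    0.7382
  solve Keq expr → x = 0.001056; check Q = 8.33
Then remove 0.02365 M of A.
Step 3:
                  X         A         J
  I         0.02044   0.05627    0.7382
  C       -0.004737  0.004737  0.004737
  E          0.0157   0.06101    0.7429
  solve Keq expr → x = 0.002369; check Q = 8.33

Direction: forward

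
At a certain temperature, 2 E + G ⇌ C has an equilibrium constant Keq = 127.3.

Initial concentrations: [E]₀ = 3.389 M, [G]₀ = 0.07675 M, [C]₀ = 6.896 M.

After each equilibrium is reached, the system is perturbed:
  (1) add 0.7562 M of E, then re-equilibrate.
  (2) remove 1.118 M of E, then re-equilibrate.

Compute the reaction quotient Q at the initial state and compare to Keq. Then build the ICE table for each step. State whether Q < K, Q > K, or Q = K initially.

Q₀ = 7.823 vs Keq = 127.3 ⇒ Q<K, forward
Step 1:
                    E           G           C
  Initial       3.389     0.07675       6.896
  Change      -0.1431    -0.07156     0.07156
  Equil         3.246    0.005195       6.968
  solve Keq expr → x = 0.07156; check Q = 127.3
Then add 0.7562 M of E.
Step 2:
                    E           G           C
  Initial       4.002    0.005195       6.968
  Change    -0.003542   -0.001771    0.001771
  Equil         3.999    0.003424       6.969
  solve Keq expr → x = 0.001771; check Q = 127.3
Then remove 1.118 M of E.
Step 3:
                    E           G           C
  Initial       2.881    0.003424       6.969
  Change     0.006284    0.003142   -0.003142
  Equil         2.887    0.006566       6.966
  solve Keq expr → x = -0.003142; check Q = 127.3

Q₀ = 7.823; Q < K (proceeds forward)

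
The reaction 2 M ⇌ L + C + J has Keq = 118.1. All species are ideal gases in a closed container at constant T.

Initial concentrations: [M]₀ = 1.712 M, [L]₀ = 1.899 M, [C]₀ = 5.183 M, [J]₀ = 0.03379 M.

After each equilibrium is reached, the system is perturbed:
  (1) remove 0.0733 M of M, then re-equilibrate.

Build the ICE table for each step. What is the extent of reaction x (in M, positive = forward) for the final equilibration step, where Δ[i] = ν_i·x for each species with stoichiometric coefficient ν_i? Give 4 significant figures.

Q₀ = 0.1135 vs Keq = 118.1 ⇒ Q<K, forward
Step 1:
                   M          L          C          J
  I            1.712      1.899      5.183    0.03379
  C           -1.403     0.7016     0.7016     0.7016
  E           0.3087      2.601      5.885     0.7354
  solve Keq expr → x = 0.7016; check Q = 118.1
Then remove 0.0733 M of M.
Step 2:
                   M          L          C          J
  I           0.2354      2.601      5.885     0.7354
  C          0.06385   -0.03193   -0.03193   -0.03193
  E           0.2993      2.569      5.853     0.7035
  solve Keq expr → x = -0.03193; check Q = 118.1

x = -0.03193 M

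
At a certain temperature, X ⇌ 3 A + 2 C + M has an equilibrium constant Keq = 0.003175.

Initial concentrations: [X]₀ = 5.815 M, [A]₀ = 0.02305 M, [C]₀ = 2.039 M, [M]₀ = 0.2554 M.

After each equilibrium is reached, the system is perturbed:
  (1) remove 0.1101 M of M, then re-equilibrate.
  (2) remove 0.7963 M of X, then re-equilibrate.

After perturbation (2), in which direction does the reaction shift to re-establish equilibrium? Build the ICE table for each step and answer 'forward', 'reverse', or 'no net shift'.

Q₀ = 2.2362e-06 vs Keq = 0.003175 ⇒ Q<K, forward
Step 1:
                    X           A           C           M
  init          5.815     0.02305       2.039      0.2554
  Δ          -0.06842      0.2053      0.1368     0.06842
  eq            5.747      0.2283       2.176      0.3238
  solve Keq expr → x = 0.06842; check Q = 0.003175
Then remove 0.1101 M of M.
Step 2:
                    X           A           C           M
  init          5.747      0.2283       2.176      0.2137
  Δ         -0.009502     0.02851       0.019    0.009502
  eq            5.737      0.2568       2.195      0.2232
  solve Keq expr → x = 0.009502; check Q = 0.003175
Then remove 0.7963 M of X.
Step 3:
                    X           A           C           M
  init          4.941      0.2568       2.195      0.2232
  Δ           0.00353    -0.01059    -0.00706    -0.00353
  eq            4.944      0.2462       2.188      0.2197
  solve Keq expr → x = -0.00353; check Q = 0.003175

Direction: reverse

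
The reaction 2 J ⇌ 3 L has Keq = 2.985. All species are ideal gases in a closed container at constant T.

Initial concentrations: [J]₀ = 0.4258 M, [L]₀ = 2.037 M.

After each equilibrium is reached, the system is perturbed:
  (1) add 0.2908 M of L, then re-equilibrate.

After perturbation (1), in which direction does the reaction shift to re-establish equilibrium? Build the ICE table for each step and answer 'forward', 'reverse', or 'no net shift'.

Q₀ = 46.62 vs Keq = 2.985 ⇒ Q>K, reverse
Step 1:
                  J         L
  I          0.4258     2.037
  C          0.4676   -0.7014
  E          0.8934     1.336
  solve Keq expr → x = -0.2338; check Q = 2.985
Then add 0.2908 M of L.
Step 2:
                  J         L
  I          0.8934     1.626
  C          0.1174   -0.1762
  E           1.011      1.45
  solve Keq expr → x = -0.05872; check Q = 2.985

Direction: reverse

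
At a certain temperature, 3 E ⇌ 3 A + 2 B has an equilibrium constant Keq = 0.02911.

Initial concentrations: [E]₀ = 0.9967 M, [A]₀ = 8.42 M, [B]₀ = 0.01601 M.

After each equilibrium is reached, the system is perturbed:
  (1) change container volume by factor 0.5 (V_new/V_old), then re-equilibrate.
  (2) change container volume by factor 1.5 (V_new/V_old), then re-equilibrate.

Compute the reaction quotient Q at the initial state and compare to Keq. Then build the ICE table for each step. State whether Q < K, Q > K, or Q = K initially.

Q₀ = 0.1545 vs Keq = 0.02911 ⇒ Q>K, reverse
Step 1:
                  E         A         B
  Initial    0.9967      8.42   0.01601
  Change    0.01336  -0.01336 -0.008904
  Equil        1.01     8.407  0.007106
  solve Keq expr → x = -0.004452; check Q = 0.02911
Then change container volume by factor 0.5 (V_new/V_old).
Step 2:
                  E         A         B
  Initial      2.02     16.81   0.01421
  Change    0.01056  -0.01056 -0.007043
  Equil       2.031      16.8  0.007168
  solve Keq expr → x = -0.003522; check Q = 0.02911
Then change container volume by factor 1.5 (V_new/V_old).
Step 3:
                  E         A         B
  Initial     1.354      11.2  0.004779
  Change  -0.003537  0.003537  0.002358
  Equil        1.35     11.21  0.007137
  solve Keq expr → x = 0.001179; check Q = 0.02911

Q₀ = 0.1545; Q > K (proceeds reverse)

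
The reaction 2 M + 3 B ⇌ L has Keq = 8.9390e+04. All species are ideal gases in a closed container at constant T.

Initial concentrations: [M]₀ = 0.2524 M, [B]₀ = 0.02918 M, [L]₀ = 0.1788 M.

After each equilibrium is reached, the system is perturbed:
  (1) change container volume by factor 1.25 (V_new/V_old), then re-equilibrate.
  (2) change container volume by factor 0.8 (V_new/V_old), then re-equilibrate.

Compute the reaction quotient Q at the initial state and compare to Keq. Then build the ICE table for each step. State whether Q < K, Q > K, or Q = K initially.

Q₀ = 1.1296e+05; Q > K (proceeds reverse)

Q₀ = 1.1296e+05 vs Keq = 8.9390e+04 ⇒ Q>K, reverse
Step 1:
                    M           B           L
  Initial      0.2524     0.02918      0.1788
  Change     0.001469    0.002203 -7.3426e-04
  Equil        0.2539     0.03138      0.1781
  solve Keq expr → x = -7.3426e-04; check Q = 8.9390e+04
Then change container volume by factor 1.25 (V_new/V_old).
Step 2:
                    M           B           L
  Initial      0.2031     0.02511      0.1425
  Change      0.00528     0.00792    -0.00264
  Equil        0.2084     0.03303      0.1398
  solve Keq expr → x = -0.00264; check Q = 8.9390e+04
Then change container volume by factor 0.8 (V_new/V_old).
Step 3:
                    M           B           L
  Initial      0.2605     0.04128      0.1748
  Change      -0.0066     -0.0099      0.0033
  Equil        0.2539     0.03138      0.1781
  solve Keq expr → x = 0.0033; check Q = 8.9390e+04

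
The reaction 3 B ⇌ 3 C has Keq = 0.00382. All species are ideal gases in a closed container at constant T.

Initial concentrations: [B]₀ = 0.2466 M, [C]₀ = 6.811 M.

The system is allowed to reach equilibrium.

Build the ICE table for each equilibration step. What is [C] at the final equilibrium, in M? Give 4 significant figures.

Q₀ = 2.1069e+04 vs Keq = 0.00382 ⇒ Q>K, reverse
Step 1:
                    B           C
  Initial      0.2466       6.811
  Change        5.857      -5.857
  Equil         6.103      0.9541
  solve Keq expr → x = -1.952; check Q = 0.00382

[C]_eq = 0.9541 M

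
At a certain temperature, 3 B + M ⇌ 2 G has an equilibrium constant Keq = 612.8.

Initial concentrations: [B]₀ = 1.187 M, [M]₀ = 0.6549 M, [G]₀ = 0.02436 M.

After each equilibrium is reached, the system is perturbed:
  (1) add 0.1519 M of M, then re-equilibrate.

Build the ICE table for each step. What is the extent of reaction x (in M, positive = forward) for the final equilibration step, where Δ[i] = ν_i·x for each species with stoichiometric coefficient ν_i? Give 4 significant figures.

x = 0.005327 M

Q₀ = 5.4179e-04 vs Keq = 612.8 ⇒ Q<K, forward
Step 1:
                   B          M          G
  Initial      1.187     0.6549    0.02436
  Change      -1.046    -0.3488     0.6976
  Equil       0.1406     0.3061      0.722
  solve Keq expr → x = 0.3488; check Q = 612.8
Then add 0.1519 M of M.
Step 2:
                   B          M          G
  Initial     0.1406      0.458      0.722
  Change    -0.01598  -0.005327    0.01065
  Equil       0.1246     0.4527     0.7326
  solve Keq expr → x = 0.005327; check Q = 612.8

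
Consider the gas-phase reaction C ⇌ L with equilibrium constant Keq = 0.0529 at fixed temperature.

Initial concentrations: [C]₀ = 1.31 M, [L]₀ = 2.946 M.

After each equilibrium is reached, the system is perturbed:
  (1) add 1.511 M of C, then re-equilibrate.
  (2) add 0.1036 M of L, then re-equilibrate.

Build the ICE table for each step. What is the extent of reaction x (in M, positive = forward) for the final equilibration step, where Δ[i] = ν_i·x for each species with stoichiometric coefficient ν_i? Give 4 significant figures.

x = -0.09839 M

Q₀ = 2.249 vs Keq = 0.0529 ⇒ Q>K, reverse
Step 1:
                   C          L
  init          1.31      2.946
  Δ            2.732     -2.732
  eq           4.042     0.2138
  solve Keq expr → x = -2.732; check Q = 0.0529
Then add 1.511 M of C.
Step 2:
                   C          L
  init         5.553     0.2138
  Δ         -0.07592    0.07592
  eq           5.477     0.2897
  solve Keq expr → x = 0.07592; check Q = 0.0529
Then add 0.1036 M of L.
Step 3:
                   C          L
  init         5.477     0.3933
  Δ          0.09839   -0.09839
  eq           5.576      0.295
  solve Keq expr → x = -0.09839; check Q = 0.0529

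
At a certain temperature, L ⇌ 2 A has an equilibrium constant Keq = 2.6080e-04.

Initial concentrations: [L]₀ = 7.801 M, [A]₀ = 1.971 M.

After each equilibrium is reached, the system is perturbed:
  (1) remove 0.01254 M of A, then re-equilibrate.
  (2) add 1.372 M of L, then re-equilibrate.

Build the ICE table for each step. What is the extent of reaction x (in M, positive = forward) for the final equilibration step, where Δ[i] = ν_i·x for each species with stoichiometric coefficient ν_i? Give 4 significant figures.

x = 0.001802 M

Q₀ = 0.498 vs Keq = 2.6080e-04 ⇒ Q>K, reverse
Step 1:
                   L          A
  I            7.801      1.971
  C           0.9616     -1.923
  E            8.763     0.0478
  solve Keq expr → x = -0.9616; check Q = 2.6080e-04
Then remove 0.01254 M of A.
Step 2:
                   L          A
  I            8.763    0.03526
  C        -0.006261    0.01252
  E            8.756    0.04779
  solve Keq expr → x = 0.006261; check Q = 2.6080e-04
Then add 1.372 M of L.
Step 3:
                   L          A
  I            10.13    0.04779
  C        -0.001802   0.003603
  E            10.13    0.05139
  solve Keq expr → x = 0.001802; check Q = 2.6080e-04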